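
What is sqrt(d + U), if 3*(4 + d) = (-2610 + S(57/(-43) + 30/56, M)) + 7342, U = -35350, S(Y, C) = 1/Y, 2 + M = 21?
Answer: I*sqrt(30548032778)/951 ≈ 183.79*I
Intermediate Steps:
M = 19 (M = -2 + 21 = 19)
d = 4487516/2853 (d = -4 + ((-2610 + 1/(57/(-43) + 30/56)) + 7342)/3 = -4 + ((-2610 + 1/(57*(-1/43) + 30*(1/56))) + 7342)/3 = -4 + ((-2610 + 1/(-57/43 + 15/28)) + 7342)/3 = -4 + ((-2610 + 1/(-951/1204)) + 7342)/3 = -4 + ((-2610 - 1204/951) + 7342)/3 = -4 + (-2483314/951 + 7342)/3 = -4 + (1/3)*(4498928/951) = -4 + 4498928/2853 = 4487516/2853 ≈ 1572.9)
sqrt(d + U) = sqrt(4487516/2853 - 35350) = sqrt(-96366034/2853) = I*sqrt(30548032778)/951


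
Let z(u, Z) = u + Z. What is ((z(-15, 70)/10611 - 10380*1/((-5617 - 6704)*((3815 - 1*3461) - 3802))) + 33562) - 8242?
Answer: 317052231745345/12521807658 ≈ 25320.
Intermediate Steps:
z(u, Z) = Z + u
((z(-15, 70)/10611 - 10380*1/((-5617 - 6704)*((3815 - 1*3461) - 3802))) + 33562) - 8242 = (((70 - 15)/10611 - 10380*1/((-5617 - 6704)*((3815 - 1*3461) - 3802))) + 33562) - 8242 = ((55*(1/10611) - 10380*(-1/(12321*((3815 - 3461) - 3802)))) + 33562) - 8242 = ((55/10611 - 10380*(-1/(12321*(354 - 3802)))) + 33562) - 8242 = ((55/10611 - 10380/((-3448*(-12321)))) + 33562) - 8242 = ((55/10611 - 10380/42482808) + 33562) - 8242 = ((55/10611 - 10380*1/42482808) + 33562) - 8242 = ((55/10611 - 865/3540234) + 33562) - 8242 = (61844785/12521807658 + 33562) - 8242 = 420256970462581/12521807658 - 8242 = 317052231745345/12521807658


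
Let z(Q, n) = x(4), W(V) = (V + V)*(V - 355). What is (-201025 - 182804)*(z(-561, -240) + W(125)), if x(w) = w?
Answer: 22068632184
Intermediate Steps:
W(V) = 2*V*(-355 + V) (W(V) = (2*V)*(-355 + V) = 2*V*(-355 + V))
z(Q, n) = 4
(-201025 - 182804)*(z(-561, -240) + W(125)) = (-201025 - 182804)*(4 + 2*125*(-355 + 125)) = -383829*(4 + 2*125*(-230)) = -383829*(4 - 57500) = -383829*(-57496) = 22068632184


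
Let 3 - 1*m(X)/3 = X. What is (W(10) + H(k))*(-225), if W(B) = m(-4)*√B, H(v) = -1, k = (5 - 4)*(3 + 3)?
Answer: 225 - 4725*√10 ≈ -14717.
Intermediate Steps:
m(X) = 9 - 3*X
k = 6 (k = 1*6 = 6)
W(B) = 21*√B (W(B) = (9 - 3*(-4))*√B = (9 + 12)*√B = 21*√B)
(W(10) + H(k))*(-225) = (21*√10 - 1)*(-225) = (-1 + 21*√10)*(-225) = 225 - 4725*√10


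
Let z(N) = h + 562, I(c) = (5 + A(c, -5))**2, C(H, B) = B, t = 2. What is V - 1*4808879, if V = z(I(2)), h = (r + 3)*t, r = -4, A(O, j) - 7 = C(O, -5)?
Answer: -4808319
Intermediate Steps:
A(O, j) = 2 (A(O, j) = 7 - 5 = 2)
h = -2 (h = (-4 + 3)*2 = -1*2 = -2)
I(c) = 49 (I(c) = (5 + 2)**2 = 7**2 = 49)
z(N) = 560 (z(N) = -2 + 562 = 560)
V = 560
V - 1*4808879 = 560 - 1*4808879 = 560 - 4808879 = -4808319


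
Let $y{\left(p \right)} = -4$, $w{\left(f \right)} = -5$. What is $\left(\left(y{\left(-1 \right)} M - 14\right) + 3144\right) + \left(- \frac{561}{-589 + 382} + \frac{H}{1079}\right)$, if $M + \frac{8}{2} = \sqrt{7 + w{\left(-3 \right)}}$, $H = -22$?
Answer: $\frac{234423101}{74451} - 4 \sqrt{2} \approx 3143.0$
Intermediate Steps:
$M = -4 + \sqrt{2}$ ($M = -4 + \sqrt{7 - 5} = -4 + \sqrt{2} \approx -2.5858$)
$\left(\left(y{\left(-1 \right)} M - 14\right) + 3144\right) + \left(- \frac{561}{-589 + 382} + \frac{H}{1079}\right) = \left(\left(- 4 \left(-4 + \sqrt{2}\right) - 14\right) + 3144\right) - \left(\frac{22}{1079} + \frac{561}{-589 + 382}\right) = \left(\left(\left(16 - 4 \sqrt{2}\right) - 14\right) + 3144\right) - \left(\frac{22}{1079} + \frac{561}{-207}\right) = \left(\left(2 - 4 \sqrt{2}\right) + 3144\right) - - \frac{200255}{74451} = \left(3146 - 4 \sqrt{2}\right) + \left(\frac{187}{69} - \frac{22}{1079}\right) = \left(3146 - 4 \sqrt{2}\right) + \frac{200255}{74451} = \frac{234423101}{74451} - 4 \sqrt{2}$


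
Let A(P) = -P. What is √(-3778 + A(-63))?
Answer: I*√3715 ≈ 60.951*I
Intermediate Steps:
√(-3778 + A(-63)) = √(-3778 - 1*(-63)) = √(-3778 + 63) = √(-3715) = I*√3715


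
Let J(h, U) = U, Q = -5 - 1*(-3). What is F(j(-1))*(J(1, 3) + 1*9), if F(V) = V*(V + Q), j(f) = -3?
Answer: 180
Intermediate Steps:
Q = -2 (Q = -5 + 3 = -2)
F(V) = V*(-2 + V) (F(V) = V*(V - 2) = V*(-2 + V))
F(j(-1))*(J(1, 3) + 1*9) = (-3*(-2 - 3))*(3 + 1*9) = (-3*(-5))*(3 + 9) = 15*12 = 180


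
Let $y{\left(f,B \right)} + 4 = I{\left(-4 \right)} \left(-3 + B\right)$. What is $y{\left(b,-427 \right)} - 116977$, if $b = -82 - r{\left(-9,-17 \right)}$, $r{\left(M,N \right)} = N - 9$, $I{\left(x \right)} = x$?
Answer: $-115261$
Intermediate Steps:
$r{\left(M,N \right)} = -9 + N$ ($r{\left(M,N \right)} = N - 9 = -9 + N$)
$b = -56$ ($b = -82 - \left(-9 - 17\right) = -82 - -26 = -82 + 26 = -56$)
$y{\left(f,B \right)} = 8 - 4 B$ ($y{\left(f,B \right)} = -4 - 4 \left(-3 + B\right) = -4 - \left(-12 + 4 B\right) = 8 - 4 B$)
$y{\left(b,-427 \right)} - 116977 = \left(8 - -1708\right) - 116977 = \left(8 + 1708\right) - 116977 = 1716 - 116977 = -115261$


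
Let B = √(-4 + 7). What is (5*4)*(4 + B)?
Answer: 80 + 20*√3 ≈ 114.64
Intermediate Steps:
B = √3 ≈ 1.7320
(5*4)*(4 + B) = (5*4)*(4 + √3) = 20*(4 + √3) = 80 + 20*√3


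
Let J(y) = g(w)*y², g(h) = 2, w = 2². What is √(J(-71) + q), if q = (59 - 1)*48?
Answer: √12866 ≈ 113.43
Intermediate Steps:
w = 4
J(y) = 2*y²
q = 2784 (q = 58*48 = 2784)
√(J(-71) + q) = √(2*(-71)² + 2784) = √(2*5041 + 2784) = √(10082 + 2784) = √12866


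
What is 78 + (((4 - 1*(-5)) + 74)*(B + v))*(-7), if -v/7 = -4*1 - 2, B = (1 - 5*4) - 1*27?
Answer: 2402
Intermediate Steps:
B = -46 (B = (1 - 20) - 27 = -19 - 27 = -46)
v = 42 (v = -7*(-4*1 - 2) = -7*(-4 - 2) = -7*(-6) = 42)
78 + (((4 - 1*(-5)) + 74)*(B + v))*(-7) = 78 + (((4 - 1*(-5)) + 74)*(-46 + 42))*(-7) = 78 + (((4 + 5) + 74)*(-4))*(-7) = 78 + ((9 + 74)*(-4))*(-7) = 78 + (83*(-4))*(-7) = 78 - 332*(-7) = 78 + 2324 = 2402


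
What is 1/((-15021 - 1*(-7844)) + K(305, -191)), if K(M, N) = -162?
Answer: -1/7339 ≈ -0.00013626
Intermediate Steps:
1/((-15021 - 1*(-7844)) + K(305, -191)) = 1/((-15021 - 1*(-7844)) - 162) = 1/((-15021 + 7844) - 162) = 1/(-7177 - 162) = 1/(-7339) = -1/7339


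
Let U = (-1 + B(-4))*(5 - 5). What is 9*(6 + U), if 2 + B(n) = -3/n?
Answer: 54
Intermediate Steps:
B(n) = -2 - 3/n
U = 0 (U = (-1 + (-2 - 3/(-4)))*(5 - 5) = (-1 + (-2 - 3*(-¼)))*0 = (-1 + (-2 + ¾))*0 = (-1 - 5/4)*0 = -9/4*0 = 0)
9*(6 + U) = 9*(6 + 0) = 9*6 = 54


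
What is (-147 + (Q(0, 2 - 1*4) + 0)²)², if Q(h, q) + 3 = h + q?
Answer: 14884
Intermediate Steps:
Q(h, q) = -3 + h + q (Q(h, q) = -3 + (h + q) = -3 + h + q)
(-147 + (Q(0, 2 - 1*4) + 0)²)² = (-147 + ((-3 + 0 + (2 - 1*4)) + 0)²)² = (-147 + ((-3 + 0 + (2 - 4)) + 0)²)² = (-147 + ((-3 + 0 - 2) + 0)²)² = (-147 + (-5 + 0)²)² = (-147 + (-5)²)² = (-147 + 25)² = (-122)² = 14884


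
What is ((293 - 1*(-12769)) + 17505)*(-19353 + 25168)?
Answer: 177747105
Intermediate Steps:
((293 - 1*(-12769)) + 17505)*(-19353 + 25168) = ((293 + 12769) + 17505)*5815 = (13062 + 17505)*5815 = 30567*5815 = 177747105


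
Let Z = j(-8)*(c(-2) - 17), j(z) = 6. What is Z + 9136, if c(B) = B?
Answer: 9022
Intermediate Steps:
Z = -114 (Z = 6*(-2 - 17) = 6*(-19) = -114)
Z + 9136 = -114 + 9136 = 9022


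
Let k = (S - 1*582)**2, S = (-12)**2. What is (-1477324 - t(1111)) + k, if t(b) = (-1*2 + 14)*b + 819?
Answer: -1299631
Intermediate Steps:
S = 144
k = 191844 (k = (144 - 1*582)**2 = (144 - 582)**2 = (-438)**2 = 191844)
t(b) = 819 + 12*b (t(b) = (-2 + 14)*b + 819 = 12*b + 819 = 819 + 12*b)
(-1477324 - t(1111)) + k = (-1477324 - (819 + 12*1111)) + 191844 = (-1477324 - (819 + 13332)) + 191844 = (-1477324 - 1*14151) + 191844 = (-1477324 - 14151) + 191844 = -1491475 + 191844 = -1299631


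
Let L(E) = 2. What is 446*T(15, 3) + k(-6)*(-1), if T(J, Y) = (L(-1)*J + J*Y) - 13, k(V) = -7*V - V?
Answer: 27604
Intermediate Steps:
k(V) = -8*V
T(J, Y) = -13 + 2*J + J*Y (T(J, Y) = (2*J + J*Y) - 13 = -13 + 2*J + J*Y)
446*T(15, 3) + k(-6)*(-1) = 446*(-13 + 2*15 + 15*3) - 8*(-6)*(-1) = 446*(-13 + 30 + 45) + 48*(-1) = 446*62 - 48 = 27652 - 48 = 27604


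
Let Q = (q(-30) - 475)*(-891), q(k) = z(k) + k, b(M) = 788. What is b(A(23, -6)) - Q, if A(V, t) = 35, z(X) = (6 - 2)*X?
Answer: -556087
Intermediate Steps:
z(X) = 4*X
q(k) = 5*k (q(k) = 4*k + k = 5*k)
Q = 556875 (Q = (5*(-30) - 475)*(-891) = (-150 - 475)*(-891) = -625*(-891) = 556875)
b(A(23, -6)) - Q = 788 - 1*556875 = 788 - 556875 = -556087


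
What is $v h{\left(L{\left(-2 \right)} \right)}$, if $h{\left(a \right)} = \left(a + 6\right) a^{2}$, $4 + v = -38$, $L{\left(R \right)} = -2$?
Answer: $-672$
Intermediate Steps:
$v = -42$ ($v = -4 - 38 = -42$)
$h{\left(a \right)} = a^{2} \left(6 + a\right)$ ($h{\left(a \right)} = \left(6 + a\right) a^{2} = a^{2} \left(6 + a\right)$)
$v h{\left(L{\left(-2 \right)} \right)} = - 42 \left(-2\right)^{2} \left(6 - 2\right) = - 42 \cdot 4 \cdot 4 = \left(-42\right) 16 = -672$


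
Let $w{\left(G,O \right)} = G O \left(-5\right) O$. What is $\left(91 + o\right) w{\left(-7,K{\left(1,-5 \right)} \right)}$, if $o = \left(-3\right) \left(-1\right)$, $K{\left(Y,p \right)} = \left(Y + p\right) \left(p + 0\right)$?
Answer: $1316000$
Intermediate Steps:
$K{\left(Y,p \right)} = p \left(Y + p\right)$ ($K{\left(Y,p \right)} = \left(Y + p\right) p = p \left(Y + p\right)$)
$o = 3$
$w{\left(G,O \right)} = - 5 G O^{2}$ ($w{\left(G,O \right)} = - 5 G O O = - 5 G O^{2}$)
$\left(91 + o\right) w{\left(-7,K{\left(1,-5 \right)} \right)} = \left(91 + 3\right) \left(\left(-5\right) \left(-7\right) \left(- 5 \left(1 - 5\right)\right)^{2}\right) = 94 \left(\left(-5\right) \left(-7\right) \left(\left(-5\right) \left(-4\right)\right)^{2}\right) = 94 \left(\left(-5\right) \left(-7\right) 20^{2}\right) = 94 \left(\left(-5\right) \left(-7\right) 400\right) = 94 \cdot 14000 = 1316000$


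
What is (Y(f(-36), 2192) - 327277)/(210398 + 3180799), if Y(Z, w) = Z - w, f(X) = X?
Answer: -109835/1130399 ≈ -0.097165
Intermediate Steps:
(Y(f(-36), 2192) - 327277)/(210398 + 3180799) = ((-36 - 1*2192) - 327277)/(210398 + 3180799) = ((-36 - 2192) - 327277)/3391197 = (-2228 - 327277)*(1/3391197) = -329505*1/3391197 = -109835/1130399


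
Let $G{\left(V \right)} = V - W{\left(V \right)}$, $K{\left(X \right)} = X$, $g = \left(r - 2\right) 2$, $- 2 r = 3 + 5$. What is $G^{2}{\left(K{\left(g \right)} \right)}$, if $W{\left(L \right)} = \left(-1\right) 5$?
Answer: $49$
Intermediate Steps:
$W{\left(L \right)} = -5$
$r = -4$ ($r = - \frac{3 + 5}{2} = \left(- \frac{1}{2}\right) 8 = -4$)
$g = -12$ ($g = \left(-4 - 2\right) 2 = \left(-6\right) 2 = -12$)
$G{\left(V \right)} = 5 + V$ ($G{\left(V \right)} = V - -5 = V + 5 = 5 + V$)
$G^{2}{\left(K{\left(g \right)} \right)} = \left(5 - 12\right)^{2} = \left(-7\right)^{2} = 49$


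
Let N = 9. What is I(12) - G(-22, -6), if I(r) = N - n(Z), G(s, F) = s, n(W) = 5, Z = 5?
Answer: 26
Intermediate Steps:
I(r) = 4 (I(r) = 9 - 1*5 = 9 - 5 = 4)
I(12) - G(-22, -6) = 4 - 1*(-22) = 4 + 22 = 26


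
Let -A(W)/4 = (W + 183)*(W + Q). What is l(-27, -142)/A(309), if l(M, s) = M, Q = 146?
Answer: 9/298480 ≈ 3.0153e-5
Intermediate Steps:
A(W) = -4*(146 + W)*(183 + W) (A(W) = -4*(W + 183)*(W + 146) = -4*(183 + W)*(146 + W) = -4*(146 + W)*(183 + W))
l(-27, -142)/A(309) = -27/(-106872 - 1316*309 - 4*309²) = -27/(-106872 - 406644 - 4*95481) = -27/(-106872 - 406644 - 381924) = -27/(-895440) = -27*(-1/895440) = 9/298480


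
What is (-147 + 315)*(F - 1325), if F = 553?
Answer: -129696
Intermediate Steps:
(-147 + 315)*(F - 1325) = (-147 + 315)*(553 - 1325) = 168*(-772) = -129696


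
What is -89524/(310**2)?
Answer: -22381/24025 ≈ -0.93157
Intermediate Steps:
-89524/(310**2) = -89524/96100 = -89524*1/96100 = -22381/24025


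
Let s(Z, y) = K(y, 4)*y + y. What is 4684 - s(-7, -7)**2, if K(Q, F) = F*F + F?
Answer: -16925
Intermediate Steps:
K(Q, F) = F + F**2 (K(Q, F) = F**2 + F = F + F**2)
s(Z, y) = 21*y (s(Z, y) = (4*(1 + 4))*y + y = (4*5)*y + y = 20*y + y = 21*y)
4684 - s(-7, -7)**2 = 4684 - (21*(-7))**2 = 4684 - 1*(-147)**2 = 4684 - 1*21609 = 4684 - 21609 = -16925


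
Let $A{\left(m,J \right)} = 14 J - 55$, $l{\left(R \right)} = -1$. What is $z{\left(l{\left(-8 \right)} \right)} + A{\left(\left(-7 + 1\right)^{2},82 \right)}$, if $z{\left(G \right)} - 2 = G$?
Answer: $1094$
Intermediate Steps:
$z{\left(G \right)} = 2 + G$
$A{\left(m,J \right)} = -55 + 14 J$ ($A{\left(m,J \right)} = 14 J - 55 = -55 + 14 J$)
$z{\left(l{\left(-8 \right)} \right)} + A{\left(\left(-7 + 1\right)^{2},82 \right)} = \left(2 - 1\right) + \left(-55 + 14 \cdot 82\right) = 1 + \left(-55 + 1148\right) = 1 + 1093 = 1094$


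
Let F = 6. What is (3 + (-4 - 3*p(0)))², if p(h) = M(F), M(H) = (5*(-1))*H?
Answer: 7921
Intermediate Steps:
M(H) = -5*H
p(h) = -30 (p(h) = -5*6 = -30)
(3 + (-4 - 3*p(0)))² = (3 + (-4 - 3*(-30)))² = (3 + (-4 + 90))² = (3 + 86)² = 89² = 7921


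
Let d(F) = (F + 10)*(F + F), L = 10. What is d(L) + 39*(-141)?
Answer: -5099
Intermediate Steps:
d(F) = 2*F*(10 + F) (d(F) = (10 + F)*(2*F) = 2*F*(10 + F))
d(L) + 39*(-141) = 2*10*(10 + 10) + 39*(-141) = 2*10*20 - 5499 = 400 - 5499 = -5099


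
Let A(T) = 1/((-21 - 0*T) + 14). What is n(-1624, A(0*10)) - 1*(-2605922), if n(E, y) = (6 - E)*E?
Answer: -41198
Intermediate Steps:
A(T) = -1/7 (A(T) = 1/((-21 - 1*0) + 14) = 1/((-21 + 0) + 14) = 1/(-21 + 14) = 1/(-7) = -1/7)
n(E, y) = E*(6 - E)
n(-1624, A(0*10)) - 1*(-2605922) = -1624*(6 - 1*(-1624)) - 1*(-2605922) = -1624*(6 + 1624) + 2605922 = -1624*1630 + 2605922 = -2647120 + 2605922 = -41198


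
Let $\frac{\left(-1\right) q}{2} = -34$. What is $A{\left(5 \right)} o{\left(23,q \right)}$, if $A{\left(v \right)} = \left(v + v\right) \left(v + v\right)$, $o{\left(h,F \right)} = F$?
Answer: $6800$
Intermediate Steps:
$q = 68$ ($q = \left(-2\right) \left(-34\right) = 68$)
$A{\left(v \right)} = 4 v^{2}$ ($A{\left(v \right)} = 2 v 2 v = 4 v^{2}$)
$A{\left(5 \right)} o{\left(23,q \right)} = 4 \cdot 5^{2} \cdot 68 = 4 \cdot 25 \cdot 68 = 100 \cdot 68 = 6800$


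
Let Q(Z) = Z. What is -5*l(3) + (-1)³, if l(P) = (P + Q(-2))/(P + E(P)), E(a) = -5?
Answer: 3/2 ≈ 1.5000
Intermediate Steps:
l(P) = (-2 + P)/(-5 + P) (l(P) = (P - 2)/(P - 5) = (-2 + P)/(-5 + P))
-5*l(3) + (-1)³ = -5*(-2 + 3)/(-5 + 3) + (-1)³ = -5/(-2) - 1 = -(-5)/2 - 1 = -5*(-½) - 1 = 5/2 - 1 = 3/2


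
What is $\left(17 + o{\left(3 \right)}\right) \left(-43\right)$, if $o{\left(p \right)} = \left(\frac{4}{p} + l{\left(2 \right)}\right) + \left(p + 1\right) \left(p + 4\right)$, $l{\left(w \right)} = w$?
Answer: $- \frac{6235}{3} \approx -2078.3$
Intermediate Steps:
$o{\left(p \right)} = 2 + \frac{4}{p} + \left(1 + p\right) \left(4 + p\right)$ ($o{\left(p \right)} = \left(\frac{4}{p} + 2\right) + \left(p + 1\right) \left(p + 4\right) = \left(2 + \frac{4}{p}\right) + \left(1 + p\right) \left(4 + p\right) = 2 + \frac{4}{p} + \left(1 + p\right) \left(4 + p\right)$)
$\left(17 + o{\left(3 \right)}\right) \left(-43\right) = \left(17 + \left(6 + 3^{2} + \frac{4}{3} + 5 \cdot 3\right)\right) \left(-43\right) = \left(17 + \left(6 + 9 + 4 \cdot \frac{1}{3} + 15\right)\right) \left(-43\right) = \left(17 + \left(6 + 9 + \frac{4}{3} + 15\right)\right) \left(-43\right) = \left(17 + \frac{94}{3}\right) \left(-43\right) = \frac{145}{3} \left(-43\right) = - \frac{6235}{3}$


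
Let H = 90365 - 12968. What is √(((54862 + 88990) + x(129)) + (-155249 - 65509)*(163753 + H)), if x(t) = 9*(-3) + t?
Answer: I*√53235647746 ≈ 2.3073e+5*I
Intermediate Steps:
x(t) = -27 + t
H = 77397
√(((54862 + 88990) + x(129)) + (-155249 - 65509)*(163753 + H)) = √(((54862 + 88990) + (-27 + 129)) + (-155249 - 65509)*(163753 + 77397)) = √((143852 + 102) - 220758*241150) = √(143954 - 53235791700) = √(-53235647746) = I*√53235647746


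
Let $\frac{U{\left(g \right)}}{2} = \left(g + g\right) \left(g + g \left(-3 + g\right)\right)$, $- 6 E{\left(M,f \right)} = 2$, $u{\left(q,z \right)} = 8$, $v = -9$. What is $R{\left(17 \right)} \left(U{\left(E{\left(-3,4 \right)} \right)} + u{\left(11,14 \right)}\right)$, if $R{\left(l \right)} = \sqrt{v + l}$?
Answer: $\frac{376 \sqrt{2}}{27} \approx 19.694$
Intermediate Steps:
$E{\left(M,f \right)} = - \frac{1}{3}$ ($E{\left(M,f \right)} = \left(- \frac{1}{6}\right) 2 = - \frac{1}{3}$)
$R{\left(l \right)} = \sqrt{-9 + l}$
$U{\left(g \right)} = 4 g \left(g + g \left(-3 + g\right)\right)$ ($U{\left(g \right)} = 2 \left(g + g\right) \left(g + g \left(-3 + g\right)\right) = 2 \cdot 2 g \left(g + g \left(-3 + g\right)\right) = 4 g \left(g + g \left(-3 + g\right)\right)$)
$R{\left(17 \right)} \left(U{\left(E{\left(-3,4 \right)} \right)} + u{\left(11,14 \right)}\right) = \sqrt{-9 + 17} \left(4 \left(- \frac{1}{3}\right)^{2} \left(-2 - \frac{1}{3}\right) + 8\right) = \sqrt{8} \left(4 \cdot \frac{1}{9} \left(- \frac{7}{3}\right) + 8\right) = 2 \sqrt{2} \left(- \frac{28}{27} + 8\right) = 2 \sqrt{2} \cdot \frac{188}{27} = \frac{376 \sqrt{2}}{27}$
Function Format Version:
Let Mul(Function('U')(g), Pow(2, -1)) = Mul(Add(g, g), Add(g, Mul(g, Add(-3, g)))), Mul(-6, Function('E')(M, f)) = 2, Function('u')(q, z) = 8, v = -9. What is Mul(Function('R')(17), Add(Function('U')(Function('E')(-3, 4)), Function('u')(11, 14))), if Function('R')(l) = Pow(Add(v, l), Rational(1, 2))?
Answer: Mul(Rational(376, 27), Pow(2, Rational(1, 2))) ≈ 19.694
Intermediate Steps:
Function('E')(M, f) = Rational(-1, 3) (Function('E')(M, f) = Mul(Rational(-1, 6), 2) = Rational(-1, 3))
Function('R')(l) = Pow(Add(-9, l), Rational(1, 2))
Function('U')(g) = Mul(4, g, Add(g, Mul(g, Add(-3, g)))) (Function('U')(g) = Mul(2, Mul(Add(g, g), Add(g, Mul(g, Add(-3, g))))) = Mul(2, Mul(Mul(2, g), Add(g, Mul(g, Add(-3, g))))) = Mul(2, Mul(2, g, Add(g, Mul(g, Add(-3, g))))) = Mul(4, g, Add(g, Mul(g, Add(-3, g)))))
Mul(Function('R')(17), Add(Function('U')(Function('E')(-3, 4)), Function('u')(11, 14))) = Mul(Pow(Add(-9, 17), Rational(1, 2)), Add(Mul(4, Pow(Rational(-1, 3), 2), Add(-2, Rational(-1, 3))), 8)) = Mul(Pow(8, Rational(1, 2)), Add(Mul(4, Rational(1, 9), Rational(-7, 3)), 8)) = Mul(Mul(2, Pow(2, Rational(1, 2))), Add(Rational(-28, 27), 8)) = Mul(Mul(2, Pow(2, Rational(1, 2))), Rational(188, 27)) = Mul(Rational(376, 27), Pow(2, Rational(1, 2)))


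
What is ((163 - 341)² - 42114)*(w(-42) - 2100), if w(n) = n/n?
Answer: 21892570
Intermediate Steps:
w(n) = 1
((163 - 341)² - 42114)*(w(-42) - 2100) = ((163 - 341)² - 42114)*(1 - 2100) = ((-178)² - 42114)*(-2099) = (31684 - 42114)*(-2099) = -10430*(-2099) = 21892570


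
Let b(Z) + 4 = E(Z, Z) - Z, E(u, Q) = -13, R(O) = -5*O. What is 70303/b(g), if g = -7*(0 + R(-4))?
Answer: 70303/123 ≈ 571.57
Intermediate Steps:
g = -140 (g = -7*(0 - 5*(-4)) = -7*(0 + 20) = -7*20 = -140)
b(Z) = -17 - Z (b(Z) = -4 + (-13 - Z) = -17 - Z)
70303/b(g) = 70303/(-17 - 1*(-140)) = 70303/(-17 + 140) = 70303/123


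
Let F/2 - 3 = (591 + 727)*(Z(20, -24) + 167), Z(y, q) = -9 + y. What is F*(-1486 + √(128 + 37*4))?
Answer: -697252004 + 938428*√69 ≈ -6.8946e+8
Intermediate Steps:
F = 469214 (F = 6 + 2*((591 + 727)*((-9 + 20) + 167)) = 6 + 2*(1318*(11 + 167)) = 6 + 2*(1318*178) = 6 + 2*234604 = 6 + 469208 = 469214)
F*(-1486 + √(128 + 37*4)) = 469214*(-1486 + √(128 + 37*4)) = 469214*(-1486 + √(128 + 148)) = 469214*(-1486 + √276) = 469214*(-1486 + 2*√69) = -697252004 + 938428*√69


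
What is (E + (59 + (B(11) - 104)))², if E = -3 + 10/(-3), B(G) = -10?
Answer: 33856/9 ≈ 3761.8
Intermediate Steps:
E = -19/3 (E = -3 - ⅓*10 = -3 - 10/3 = -19/3 ≈ -6.3333)
(E + (59 + (B(11) - 104)))² = (-19/3 + (59 + (-10 - 104)))² = (-19/3 + (59 - 114))² = (-19/3 - 55)² = (-184/3)² = 33856/9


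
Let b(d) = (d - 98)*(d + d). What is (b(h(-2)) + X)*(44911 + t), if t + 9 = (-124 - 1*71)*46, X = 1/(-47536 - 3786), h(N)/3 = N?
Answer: 1150719694930/25661 ≈ 4.4843e+7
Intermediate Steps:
h(N) = 3*N
b(d) = 2*d*(-98 + d) (b(d) = (-98 + d)*(2*d) = 2*d*(-98 + d))
X = -1/51322 (X = 1/(-51322) = -1/51322 ≈ -1.9485e-5)
t = -8979 (t = -9 + (-124 - 1*71)*46 = -9 + (-124 - 71)*46 = -9 - 195*46 = -9 - 8970 = -8979)
(b(h(-2)) + X)*(44911 + t) = (2*(3*(-2))*(-98 + 3*(-2)) - 1/51322)*(44911 - 8979) = (2*(-6)*(-98 - 6) - 1/51322)*35932 = (2*(-6)*(-104) - 1/51322)*35932 = (1248 - 1/51322)*35932 = (64049855/51322)*35932 = 1150719694930/25661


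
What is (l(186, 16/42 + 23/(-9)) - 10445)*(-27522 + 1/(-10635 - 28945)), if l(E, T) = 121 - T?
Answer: 141671611571855/498708 ≈ 2.8408e+8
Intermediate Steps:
(l(186, 16/42 + 23/(-9)) - 10445)*(-27522 + 1/(-10635 - 28945)) = ((121 - (16/42 + 23/(-9))) - 10445)*(-27522 + 1/(-10635 - 28945)) = ((121 - (16*(1/42) + 23*(-⅑))) - 10445)*(-27522 + 1/(-39580)) = ((121 - (8/21 - 23/9)) - 10445)*(-27522 - 1/39580) = ((121 - 1*(-137/63)) - 10445)*(-1089320761/39580) = ((121 + 137/63) - 10445)*(-1089320761/39580) = (7760/63 - 10445)*(-1089320761/39580) = -650275/63*(-1089320761/39580) = 141671611571855/498708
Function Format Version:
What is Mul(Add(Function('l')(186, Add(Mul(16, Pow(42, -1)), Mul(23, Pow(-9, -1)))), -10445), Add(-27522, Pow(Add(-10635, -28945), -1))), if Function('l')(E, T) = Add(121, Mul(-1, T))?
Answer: Rational(141671611571855, 498708) ≈ 2.8408e+8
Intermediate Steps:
Mul(Add(Function('l')(186, Add(Mul(16, Pow(42, -1)), Mul(23, Pow(-9, -1)))), -10445), Add(-27522, Pow(Add(-10635, -28945), -1))) = Mul(Add(Add(121, Mul(-1, Add(Mul(16, Pow(42, -1)), Mul(23, Pow(-9, -1))))), -10445), Add(-27522, Pow(Add(-10635, -28945), -1))) = Mul(Add(Add(121, Mul(-1, Add(Mul(16, Rational(1, 42)), Mul(23, Rational(-1, 9))))), -10445), Add(-27522, Pow(-39580, -1))) = Mul(Add(Add(121, Mul(-1, Add(Rational(8, 21), Rational(-23, 9)))), -10445), Add(-27522, Rational(-1, 39580))) = Mul(Add(Add(121, Mul(-1, Rational(-137, 63))), -10445), Rational(-1089320761, 39580)) = Mul(Add(Add(121, Rational(137, 63)), -10445), Rational(-1089320761, 39580)) = Mul(Add(Rational(7760, 63), -10445), Rational(-1089320761, 39580)) = Mul(Rational(-650275, 63), Rational(-1089320761, 39580)) = Rational(141671611571855, 498708)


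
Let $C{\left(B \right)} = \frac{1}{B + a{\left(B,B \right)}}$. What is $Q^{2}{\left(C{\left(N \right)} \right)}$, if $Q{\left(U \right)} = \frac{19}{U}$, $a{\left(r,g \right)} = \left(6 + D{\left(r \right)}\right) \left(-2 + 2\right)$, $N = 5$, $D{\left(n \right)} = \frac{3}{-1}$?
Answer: $9025$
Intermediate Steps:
$D{\left(n \right)} = -3$ ($D{\left(n \right)} = 3 \left(-1\right) = -3$)
$a{\left(r,g \right)} = 0$ ($a{\left(r,g \right)} = \left(6 - 3\right) \left(-2 + 2\right) = 3 \cdot 0 = 0$)
$C{\left(B \right)} = \frac{1}{B}$ ($C{\left(B \right)} = \frac{1}{B + 0} = \frac{1}{B}$)
$Q^{2}{\left(C{\left(N \right)} \right)} = \left(\frac{19}{\frac{1}{5}}\right)^{2} = \left(19 \frac{1}{\frac{1}{5}}\right)^{2} = \left(19 \cdot 5\right)^{2} = 95^{2} = 9025$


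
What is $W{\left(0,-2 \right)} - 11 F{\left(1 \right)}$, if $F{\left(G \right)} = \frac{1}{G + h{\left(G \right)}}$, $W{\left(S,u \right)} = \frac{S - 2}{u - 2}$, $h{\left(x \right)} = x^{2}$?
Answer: $-5$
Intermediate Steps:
$W{\left(S,u \right)} = \frac{-2 + S}{-2 + u}$
$F{\left(G \right)} = \frac{1}{G + G^{2}}$
$W{\left(0,-2 \right)} - 11 F{\left(1 \right)} = \frac{-2 + 0}{-2 - 2} - 11 \frac{1}{1 \left(1 + 1\right)} = \frac{1}{-4} \left(-2\right) - 11 \cdot 1 \cdot \frac{1}{2} = \left(- \frac{1}{4}\right) \left(-2\right) - 11 \cdot 1 \cdot \frac{1}{2} = \frac{1}{2} - \frac{11}{2} = -5$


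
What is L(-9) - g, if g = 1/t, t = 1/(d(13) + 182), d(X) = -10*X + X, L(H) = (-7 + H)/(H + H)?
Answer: -577/9 ≈ -64.111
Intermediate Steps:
L(H) = (-7 + H)/(2*H) (L(H) = (-7 + H)/((2*H)) = (-7 + H)*(1/(2*H)) = (-7 + H)/(2*H))
d(X) = -9*X
t = 1/65 (t = 1/(-9*13 + 182) = 1/(-117 + 182) = 1/65 ≈ 0.015385)
g = 65 (g = 1/(1/65) = 65)
L(-9) - g = (½)*(-7 - 9)/(-9) - 1*65 = (½)*(-⅑)*(-16) - 65 = 8/9 - 65 = -577/9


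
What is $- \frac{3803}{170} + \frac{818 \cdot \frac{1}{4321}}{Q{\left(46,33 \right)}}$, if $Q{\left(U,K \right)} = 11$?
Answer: $- \frac{180621333}{8080270} \approx -22.353$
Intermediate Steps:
$- \frac{3803}{170} + \frac{818 \cdot \frac{1}{4321}}{Q{\left(46,33 \right)}} = - \frac{3803}{170} + \frac{818 \cdot \frac{1}{4321}}{11} = \left(-3803\right) \frac{1}{170} + 818 \cdot \frac{1}{4321} \cdot \frac{1}{11} = - \frac{3803}{170} + \frac{818}{4321} \cdot \frac{1}{11} = - \frac{3803}{170} + \frac{818}{47531} = - \frac{180621333}{8080270}$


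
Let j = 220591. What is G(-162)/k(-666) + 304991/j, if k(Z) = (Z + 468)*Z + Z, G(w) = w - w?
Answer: 304991/220591 ≈ 1.3826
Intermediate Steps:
G(w) = 0
k(Z) = Z + Z*(468 + Z) (k(Z) = (468 + Z)*Z + Z = Z*(468 + Z) + Z = Z + Z*(468 + Z))
G(-162)/k(-666) + 304991/j = 0/((-666*(469 - 666))) + 304991/220591 = 0/((-666*(-197))) + 304991*(1/220591) = 0/131202 + 304991/220591 = 0*(1/131202) + 304991/220591 = 0 + 304991/220591 = 304991/220591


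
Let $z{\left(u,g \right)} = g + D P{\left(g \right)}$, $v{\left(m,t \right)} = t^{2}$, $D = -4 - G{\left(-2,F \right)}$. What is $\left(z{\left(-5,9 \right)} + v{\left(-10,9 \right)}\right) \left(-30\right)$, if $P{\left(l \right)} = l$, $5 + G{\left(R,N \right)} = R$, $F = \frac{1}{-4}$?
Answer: $-3510$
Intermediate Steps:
$F = - \frac{1}{4} \approx -0.25$
$G{\left(R,N \right)} = -5 + R$
$D = 3$ ($D = -4 - \left(-5 - 2\right) = -4 - -7 = -4 + 7 = 3$)
$z{\left(u,g \right)} = 4 g$ ($z{\left(u,g \right)} = g + 3 g = 4 g$)
$\left(z{\left(-5,9 \right)} + v{\left(-10,9 \right)}\right) \left(-30\right) = \left(4 \cdot 9 + 9^{2}\right) \left(-30\right) = \left(36 + 81\right) \left(-30\right) = 117 \left(-30\right) = -3510$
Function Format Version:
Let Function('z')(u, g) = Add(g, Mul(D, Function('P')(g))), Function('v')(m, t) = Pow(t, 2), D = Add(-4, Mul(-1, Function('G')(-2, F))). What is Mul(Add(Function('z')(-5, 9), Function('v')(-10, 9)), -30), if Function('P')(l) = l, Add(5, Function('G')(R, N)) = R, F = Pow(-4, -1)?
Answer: -3510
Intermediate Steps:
F = Rational(-1, 4) ≈ -0.25000
Function('G')(R, N) = Add(-5, R)
D = 3 (D = Add(-4, Mul(-1, Add(-5, -2))) = Add(-4, Mul(-1, -7)) = Add(-4, 7) = 3)
Function('z')(u, g) = Mul(4, g) (Function('z')(u, g) = Add(g, Mul(3, g)) = Mul(4, g))
Mul(Add(Function('z')(-5, 9), Function('v')(-10, 9)), -30) = Mul(Add(Mul(4, 9), Pow(9, 2)), -30) = Mul(Add(36, 81), -30) = Mul(117, -30) = -3510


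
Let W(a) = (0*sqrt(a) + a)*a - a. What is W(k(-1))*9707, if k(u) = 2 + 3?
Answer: 194140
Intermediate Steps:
k(u) = 5
W(a) = a**2 - a (W(a) = (0 + a)*a - a = a*a - a = a**2 - a)
W(k(-1))*9707 = (5*(-1 + 5))*9707 = (5*4)*9707 = 20*9707 = 194140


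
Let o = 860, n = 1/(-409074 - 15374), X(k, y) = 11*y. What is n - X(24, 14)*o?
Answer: -56213893121/424448 ≈ -1.3244e+5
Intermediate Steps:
n = -1/424448 (n = 1/(-424448) = -1/424448 ≈ -2.3560e-6)
n - X(24, 14)*o = -1/424448 - 11*14*860 = -1/424448 - 154*860 = -1/424448 - 1*132440 = -1/424448 - 132440 = -56213893121/424448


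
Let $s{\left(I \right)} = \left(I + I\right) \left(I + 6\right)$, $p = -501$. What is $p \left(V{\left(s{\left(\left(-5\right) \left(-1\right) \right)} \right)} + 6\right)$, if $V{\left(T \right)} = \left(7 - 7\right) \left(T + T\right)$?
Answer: $-3006$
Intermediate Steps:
$s{\left(I \right)} = 2 I \left(6 + I\right)$
$V{\left(T \right)} = 0$ ($V{\left(T \right)} = 0 \cdot 2 T = 0$)
$p \left(V{\left(s{\left(\left(-5\right) \left(-1\right) \right)} \right)} + 6\right) = - 501 \left(0 + 6\right) = \left(-501\right) 6 = -3006$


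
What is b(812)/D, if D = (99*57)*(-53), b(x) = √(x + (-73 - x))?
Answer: -I*√73/299079 ≈ -2.8568e-5*I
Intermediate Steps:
b(x) = I*√73 (b(x) = √(-73) = I*√73)
D = -299079 (D = 5643*(-53) = -299079)
b(812)/D = (I*√73)/(-299079) = (I*√73)*(-1/299079) = -I*√73/299079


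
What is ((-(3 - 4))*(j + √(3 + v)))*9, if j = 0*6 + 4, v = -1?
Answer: 36 + 9*√2 ≈ 48.728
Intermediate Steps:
j = 4 (j = 0 + 4 = 4)
((-(3 - 4))*(j + √(3 + v)))*9 = ((-(3 - 4))*(4 + √(3 - 1)))*9 = ((-1*(-1))*(4 + √2))*9 = (1*(4 + √2))*9 = (4 + √2)*9 = 36 + 9*√2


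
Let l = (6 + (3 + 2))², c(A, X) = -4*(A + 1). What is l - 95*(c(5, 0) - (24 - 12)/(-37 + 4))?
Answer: 26031/11 ≈ 2366.5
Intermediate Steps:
c(A, X) = -4 - 4*A (c(A, X) = -4*(1 + A) = -4 - 4*A)
l = 121 (l = (6 + 5)² = 11² = 121)
l - 95*(c(5, 0) - (24 - 12)/(-37 + 4)) = 121 - 95*((-4 - 4*5) - (24 - 12)/(-37 + 4)) = 121 - 95*((-4 - 20) - 12/(-33)) = 121 - 95*(-24 - 12*(-1)/33) = 121 - 95*(-24 - 1*(-4/11)) = 121 - 95*(-24 + 4/11) = 121 - 95*(-260/11) = 121 + 24700/11 = 26031/11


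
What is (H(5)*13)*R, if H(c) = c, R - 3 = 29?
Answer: 2080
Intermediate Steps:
R = 32 (R = 3 + 29 = 32)
(H(5)*13)*R = (5*13)*32 = 65*32 = 2080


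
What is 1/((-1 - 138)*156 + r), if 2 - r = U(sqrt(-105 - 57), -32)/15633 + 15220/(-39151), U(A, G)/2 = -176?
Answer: -612047583/13270163979194 ≈ -4.6122e-5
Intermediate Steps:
U(A, G) = -352 (U(A, G) = 2*(-176) = -352)
r = 1475810578/612047583 (r = 2 - (-352/15633 + 15220/(-39151)) = 2 - (-352*1/15633 + 15220*(-1/39151)) = 2 - (-352/15633 - 15220/39151) = 2 - 1*(-251715412/612047583) = 2 + 251715412/612047583 = 1475810578/612047583 ≈ 2.4113)
1/((-1 - 138)*156 + r) = 1/((-1 - 138)*156 + 1475810578/612047583) = 1/(-139*156 + 1475810578/612047583) = 1/(-21684 + 1475810578/612047583) = 1/(-13270163979194/612047583) = -612047583/13270163979194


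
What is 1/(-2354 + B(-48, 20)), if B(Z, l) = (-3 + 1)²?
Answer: -1/2350 ≈ -0.00042553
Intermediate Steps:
B(Z, l) = 4 (B(Z, l) = (-2)² = 4)
1/(-2354 + B(-48, 20)) = 1/(-2354 + 4) = 1/(-2350) = -1/2350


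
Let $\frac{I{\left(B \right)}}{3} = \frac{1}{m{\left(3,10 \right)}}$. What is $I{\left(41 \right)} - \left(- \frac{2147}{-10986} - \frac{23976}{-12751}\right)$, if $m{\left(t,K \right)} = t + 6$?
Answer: $- \frac{81360857}{46694162} \approx -1.7424$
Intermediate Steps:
$m{\left(t,K \right)} = 6 + t$
$I{\left(B \right)} = \frac{1}{3}$ ($I{\left(B \right)} = \frac{3}{6 + 3} = \frac{3}{9} = 3 \cdot \frac{1}{9} = \frac{1}{3}$)
$I{\left(41 \right)} - \left(- \frac{2147}{-10986} - \frac{23976}{-12751}\right) = \frac{1}{3} - \left(- \frac{2147}{-10986} - \frac{23976}{-12751}\right) = \frac{1}{3} - \left(\left(-2147\right) \left(- \frac{1}{10986}\right) - - \frac{23976}{12751}\right) = \frac{1}{3} - \left(\frac{2147}{10986} + \frac{23976}{12751}\right) = \frac{1}{3} - \frac{290776733}{140082486} = - \frac{81360857}{46694162}$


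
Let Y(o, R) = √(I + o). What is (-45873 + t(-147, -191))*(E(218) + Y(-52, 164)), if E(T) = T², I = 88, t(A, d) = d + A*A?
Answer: -1162346150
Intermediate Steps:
t(A, d) = d + A²
Y(o, R) = √(88 + o)
(-45873 + t(-147, -191))*(E(218) + Y(-52, 164)) = (-45873 + (-191 + (-147)²))*(218² + √(88 - 52)) = (-45873 + (-191 + 21609))*(47524 + √36) = (-45873 + 21418)*(47524 + 6) = -24455*47530 = -1162346150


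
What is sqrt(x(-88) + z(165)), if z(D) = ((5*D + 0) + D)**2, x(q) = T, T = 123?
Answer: sqrt(980223) ≈ 990.06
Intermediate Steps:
x(q) = 123
z(D) = 36*D**2 (z(D) = (5*D + D)**2 = (6*D)**2 = 36*D**2)
sqrt(x(-88) + z(165)) = sqrt(123 + 36*165**2) = sqrt(123 + 36*27225) = sqrt(123 + 980100) = sqrt(980223)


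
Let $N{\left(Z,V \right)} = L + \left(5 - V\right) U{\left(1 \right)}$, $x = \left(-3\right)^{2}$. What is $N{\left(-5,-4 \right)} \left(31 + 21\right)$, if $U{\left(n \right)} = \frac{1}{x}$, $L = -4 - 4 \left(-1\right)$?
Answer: $52$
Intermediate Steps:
$L = 0$ ($L = -4 - -4 = -4 + 4 = 0$)
$x = 9$
$U{\left(n \right)} = \frac{1}{9}$
$N{\left(Z,V \right)} = \frac{5}{9} - \frac{V}{9}$ ($N{\left(Z,V \right)} = 0 + \left(5 - V\right) \frac{1}{9} = 0 - \left(- \frac{5}{9} + \frac{V}{9}\right) = \frac{5}{9} - \frac{V}{9}$)
$N{\left(-5,-4 \right)} \left(31 + 21\right) = \left(\frac{5}{9} - - \frac{4}{9}\right) \left(31 + 21\right) = \left(\frac{5}{9} + \frac{4}{9}\right) 52 = 1 \cdot 52 = 52$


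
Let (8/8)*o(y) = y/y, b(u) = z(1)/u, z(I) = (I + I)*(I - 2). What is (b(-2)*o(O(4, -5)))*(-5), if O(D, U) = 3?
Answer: -5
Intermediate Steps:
z(I) = 2*I*(-2 + I) (z(I) = (2*I)*(-2 + I) = 2*I*(-2 + I))
b(u) = -2/u (b(u) = (2*1*(-2 + 1))/u = (2*1*(-1))/u = -2/u)
o(y) = 1 (o(y) = y/y = 1)
(b(-2)*o(O(4, -5)))*(-5) = (-2/(-2)*1)*(-5) = (-2*(-½)*1)*(-5) = (1*1)*(-5) = 1*(-5) = -5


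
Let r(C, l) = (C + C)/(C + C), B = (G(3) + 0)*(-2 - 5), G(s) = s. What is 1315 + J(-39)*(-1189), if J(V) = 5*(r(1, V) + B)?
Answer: 120215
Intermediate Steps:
B = -21 (B = (3 + 0)*(-2 - 5) = 3*(-7) = -21)
r(C, l) = 1 (r(C, l) = (2*C)/((2*C)) = (2*C)*(1/(2*C)) = 1)
J(V) = -100 (J(V) = 5*(1 - 21) = 5*(-20) = -100)
1315 + J(-39)*(-1189) = 1315 - 100*(-1189) = 1315 + 118900 = 120215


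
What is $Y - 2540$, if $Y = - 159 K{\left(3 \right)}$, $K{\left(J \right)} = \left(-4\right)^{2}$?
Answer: $-5084$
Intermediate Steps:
$K{\left(J \right)} = 16$
$Y = -2544$ ($Y = \left(-159\right) 16 = -2544$)
$Y - 2540 = -2544 - 2540 = -5084$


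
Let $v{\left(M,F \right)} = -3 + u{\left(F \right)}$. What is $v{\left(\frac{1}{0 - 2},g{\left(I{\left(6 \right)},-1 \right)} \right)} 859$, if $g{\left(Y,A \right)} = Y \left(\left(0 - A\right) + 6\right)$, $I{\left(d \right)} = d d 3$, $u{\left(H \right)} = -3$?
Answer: $-5154$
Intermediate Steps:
$I{\left(d \right)} = 3 d^{2}$ ($I{\left(d \right)} = d^{2} \cdot 3 = 3 d^{2}$)
$g{\left(Y,A \right)} = Y \left(6 - A\right)$ ($g{\left(Y,A \right)} = Y \left(- A + 6\right) = Y \left(6 - A\right)$)
$v{\left(M,F \right)} = -6$ ($v{\left(M,F \right)} = -3 - 3 = -6$)
$v{\left(\frac{1}{0 - 2},g{\left(I{\left(6 \right)},-1 \right)} \right)} 859 = \left(-6\right) 859 = -5154$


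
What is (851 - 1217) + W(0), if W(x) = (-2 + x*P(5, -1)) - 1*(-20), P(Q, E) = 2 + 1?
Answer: -348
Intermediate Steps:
P(Q, E) = 3
W(x) = 18 + 3*x (W(x) = (-2 + x*3) - 1*(-20) = (-2 + 3*x) + 20 = 18 + 3*x)
(851 - 1217) + W(0) = (851 - 1217) + (18 + 3*0) = -366 + (18 + 0) = -366 + 18 = -348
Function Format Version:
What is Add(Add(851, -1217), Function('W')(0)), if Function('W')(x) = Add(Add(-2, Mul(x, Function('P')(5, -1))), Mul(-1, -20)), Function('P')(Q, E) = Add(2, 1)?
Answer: -348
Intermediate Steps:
Function('P')(Q, E) = 3
Function('W')(x) = Add(18, Mul(3, x)) (Function('W')(x) = Add(Add(-2, Mul(x, 3)), Mul(-1, -20)) = Add(Add(-2, Mul(3, x)), 20) = Add(18, Mul(3, x)))
Add(Add(851, -1217), Function('W')(0)) = Add(Add(851, -1217), Add(18, Mul(3, 0))) = Add(-366, Add(18, 0)) = Add(-366, 18) = -348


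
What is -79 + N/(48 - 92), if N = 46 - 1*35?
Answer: -317/4 ≈ -79.250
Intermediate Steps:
N = 11 (N = 46 - 35 = 11)
-79 + N/(48 - 92) = -79 + 11/(48 - 92) = -79 + 11/(-44) = -79 - 1/44*11 = -79 - 1/4 = -317/4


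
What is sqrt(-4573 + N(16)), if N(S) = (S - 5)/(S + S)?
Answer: 5*I*sqrt(11706)/8 ≈ 67.621*I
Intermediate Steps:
N(S) = (-5 + S)/(2*S) (N(S) = (-5 + S)/((2*S)) = (-5 + S)*(1/(2*S)) = (-5 + S)/(2*S))
sqrt(-4573 + N(16)) = sqrt(-4573 + (1/2)*(-5 + 16)/16) = sqrt(-4573 + (1/2)*(1/16)*11) = sqrt(-4573 + 11/32) = sqrt(-146325/32) = 5*I*sqrt(11706)/8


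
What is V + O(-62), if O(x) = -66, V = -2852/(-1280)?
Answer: -20407/320 ≈ -63.772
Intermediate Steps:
V = 713/320 (V = -2852*(-1/1280) = 713/320 ≈ 2.2281)
V + O(-62) = 713/320 - 66 = -20407/320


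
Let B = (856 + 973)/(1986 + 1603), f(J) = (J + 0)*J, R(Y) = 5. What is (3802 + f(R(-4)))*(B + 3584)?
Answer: 49233608735/3589 ≈ 1.3718e+7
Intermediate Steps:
f(J) = J**2 (f(J) = J*J = J**2)
B = 1829/3589 ≈ 0.50961
(3802 + f(R(-4)))*(B + 3584) = (3802 + 5**2)*(1829/3589 + 3584) = (3802 + 25)*(12864805/3589) = 3827*(12864805/3589) = 49233608735/3589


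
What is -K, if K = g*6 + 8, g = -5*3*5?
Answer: 442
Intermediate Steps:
g = -75 (g = -15*5 = -75)
K = -442 (K = -75*6 + 8 = -450 + 8 = -442)
-K = -1*(-442) = 442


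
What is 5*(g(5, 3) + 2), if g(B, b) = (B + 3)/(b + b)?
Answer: 50/3 ≈ 16.667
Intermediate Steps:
g(B, b) = (3 + B)/(2*b) (g(B, b) = (3 + B)/((2*b)) = (3 + B)*(1/(2*b)) = (3 + B)/(2*b))
5*(g(5, 3) + 2) = 5*((½)*(3 + 5)/3 + 2) = 5*((½)*(⅓)*8 + 2) = 5*(4/3 + 2) = 5*(10/3) = 50/3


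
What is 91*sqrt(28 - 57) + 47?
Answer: 47 + 91*I*sqrt(29) ≈ 47.0 + 490.05*I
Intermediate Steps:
91*sqrt(28 - 57) + 47 = 91*sqrt(-29) + 47 = 91*(I*sqrt(29)) + 47 = 91*I*sqrt(29) + 47 = 47 + 91*I*sqrt(29)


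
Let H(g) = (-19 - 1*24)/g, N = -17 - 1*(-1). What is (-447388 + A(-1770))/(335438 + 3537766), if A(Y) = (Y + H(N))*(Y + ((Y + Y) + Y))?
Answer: 24130369/7746408 ≈ 3.1150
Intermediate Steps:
N = -16 (N = -17 + 1 = -16)
H(g) = -43/g (H(g) = (-19 - 24)/g = -43/g)
A(Y) = 4*Y*(43/16 + Y) (A(Y) = (Y - 43/(-16))*(Y + ((Y + Y) + Y)) = (Y - 43*(-1/16))*(Y + (2*Y + Y)) = (Y + 43/16)*(Y + 3*Y) = (43/16 + Y)*(4*Y) = 4*Y*(43/16 + Y))
(-447388 + A(-1770))/(335438 + 3537766) = (-447388 + (¼)*(-1770)*(43 + 16*(-1770)))/(335438 + 3537766) = (-447388 + (¼)*(-1770)*(43 - 28320))/3873204 = (-447388 + (¼)*(-1770)*(-28277))*(1/3873204) = (-447388 + 25025145/2)*(1/3873204) = (24130369/2)*(1/3873204) = 24130369/7746408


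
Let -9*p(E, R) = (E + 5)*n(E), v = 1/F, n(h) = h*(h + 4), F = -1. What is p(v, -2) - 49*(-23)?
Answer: 3385/3 ≈ 1128.3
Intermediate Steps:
n(h) = h*(4 + h)
v = -1 (v = 1/(-1) = -1)
p(E, R) = -E*(4 + E)*(5 + E)/9 (p(E, R) = -(E + 5)*E*(4 + E)/9 = -(5 + E)*E*(4 + E)/9 = -E*(4 + E)*(5 + E)/9)
p(v, -2) - 49*(-23) = -⅑*(-1)*(4 - 1)*(5 - 1) - 49*(-23) = -⅑*(-1)*3*4 + 1127 = 4/3 + 1127 = 3385/3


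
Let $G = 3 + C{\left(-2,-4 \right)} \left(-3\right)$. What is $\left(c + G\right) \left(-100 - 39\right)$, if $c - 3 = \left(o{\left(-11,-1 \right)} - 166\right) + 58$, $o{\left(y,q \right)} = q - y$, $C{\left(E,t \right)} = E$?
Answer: $11954$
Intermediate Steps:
$c = -95$ ($c = 3 + \left(\left(\left(-1 - -11\right) - 166\right) + 58\right) = 3 + \left(\left(\left(-1 + 11\right) - 166\right) + 58\right) = 3 + \left(\left(10 - 166\right) + 58\right) = 3 + \left(-156 + 58\right) = 3 - 98 = -95$)
$G = 9$ ($G = 3 - -6 = 3 + 6 = 9$)
$\left(c + G\right) \left(-100 - 39\right) = \left(-95 + 9\right) \left(-100 - 39\right) = \left(-86\right) \left(-139\right) = 11954$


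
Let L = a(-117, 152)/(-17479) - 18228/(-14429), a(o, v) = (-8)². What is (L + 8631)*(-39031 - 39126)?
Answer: -170155186214361589/252204491 ≈ -6.7467e+8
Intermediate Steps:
a(o, v) = 64
L = 317683756/252204491 (L = 64/(-17479) - 18228/(-14429) = 64*(-1/17479) - 18228*(-1/14429) = -64/17479 + 18228/14429 = 317683756/252204491 ≈ 1.2596)
(L + 8631)*(-39031 - 39126) = (317683756/252204491 + 8631)*(-39031 - 39126) = (2177094645577/252204491)*(-78157) = -170155186214361589/252204491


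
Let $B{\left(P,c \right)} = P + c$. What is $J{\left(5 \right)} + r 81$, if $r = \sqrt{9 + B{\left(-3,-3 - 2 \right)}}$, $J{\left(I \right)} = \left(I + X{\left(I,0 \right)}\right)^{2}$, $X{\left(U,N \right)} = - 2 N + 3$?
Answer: $145$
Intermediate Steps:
$X{\left(U,N \right)} = 3 - 2 N$
$J{\left(I \right)} = \left(3 + I\right)^{2}$ ($J{\left(I \right)} = \left(I + \left(3 - 0\right)\right)^{2} = \left(I + \left(3 + 0\right)\right)^{2} = \left(I + 3\right)^{2} = \left(3 + I\right)^{2}$)
$r = 1$ ($r = \sqrt{9 - 8} = \sqrt{1} = 1$)
$J{\left(5 \right)} + r 81 = \left(3 + 5\right)^{2} + 1 \cdot 81 = 8^{2} + 81 = 64 + 81 = 145$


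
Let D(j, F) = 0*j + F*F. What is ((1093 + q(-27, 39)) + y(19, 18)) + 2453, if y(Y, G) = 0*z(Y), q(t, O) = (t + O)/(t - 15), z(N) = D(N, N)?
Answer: 24820/7 ≈ 3545.7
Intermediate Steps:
D(j, F) = F**2 (D(j, F) = 0 + F**2 = F**2)
z(N) = N**2
q(t, O) = (O + t)/(-15 + t)
y(Y, G) = 0 (y(Y, G) = 0*Y**2 = 0)
((1093 + q(-27, 39)) + y(19, 18)) + 2453 = ((1093 + (39 - 27)/(-15 - 27)) + 0) + 2453 = ((1093 + 12/(-42)) + 0) + 2453 = ((1093 - 1/42*12) + 0) + 2453 = ((1093 - 2/7) + 0) + 2453 = (7649/7 + 0) + 2453 = 7649/7 + 2453 = 24820/7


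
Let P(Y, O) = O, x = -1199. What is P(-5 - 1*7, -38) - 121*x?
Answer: 145041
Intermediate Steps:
P(-5 - 1*7, -38) - 121*x = -38 - 121*(-1199) = -38 + 145079 = 145041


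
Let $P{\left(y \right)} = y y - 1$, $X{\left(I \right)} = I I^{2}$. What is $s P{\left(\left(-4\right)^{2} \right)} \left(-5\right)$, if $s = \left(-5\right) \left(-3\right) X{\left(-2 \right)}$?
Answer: $153000$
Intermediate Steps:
$X{\left(I \right)} = I^{3}$
$s = -120$ ($s = \left(-5\right) \left(-3\right) \left(-2\right)^{3} = 15 \left(-8\right) = -120$)
$P{\left(y \right)} = -1 + y^{2}$ ($P{\left(y \right)} = y^{2} - 1 = -1 + y^{2}$)
$s P{\left(\left(-4\right)^{2} \right)} \left(-5\right) = - 120 \left(-1 + \left(\left(-4\right)^{2}\right)^{2}\right) \left(-5\right) = - 120 \left(-1 + 16^{2}\right) \left(-5\right) = - 120 \left(-1 + 256\right) \left(-5\right) = - 120 \cdot 255 \left(-5\right) = \left(-120\right) \left(-1275\right) = 153000$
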